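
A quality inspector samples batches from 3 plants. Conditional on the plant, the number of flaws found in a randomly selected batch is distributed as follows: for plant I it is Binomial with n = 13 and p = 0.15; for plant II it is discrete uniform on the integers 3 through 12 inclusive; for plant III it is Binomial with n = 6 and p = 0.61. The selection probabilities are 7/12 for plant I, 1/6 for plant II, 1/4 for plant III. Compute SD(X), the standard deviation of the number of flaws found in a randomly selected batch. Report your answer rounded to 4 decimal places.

2.5950

Per component, I: μ=1.95, E[X²]=5.46; II: μ=7.5, E[X²]=64.5; III: μ=3.66, E[X²]=14.823.
E[X] = 0.583333·1.95 + 0.166667·7.5 + 0.25·3.66 = 3.3025.
E[X²] = 0.583333·5.46 + 0.166667·64.5 + 0.25·14.823 = 17.6408.
Var(X) = E[X²] − (E[X])² = 17.6408 − 10.9065 = 6.73424.
SD(X) = √6.73424 = 2.59504.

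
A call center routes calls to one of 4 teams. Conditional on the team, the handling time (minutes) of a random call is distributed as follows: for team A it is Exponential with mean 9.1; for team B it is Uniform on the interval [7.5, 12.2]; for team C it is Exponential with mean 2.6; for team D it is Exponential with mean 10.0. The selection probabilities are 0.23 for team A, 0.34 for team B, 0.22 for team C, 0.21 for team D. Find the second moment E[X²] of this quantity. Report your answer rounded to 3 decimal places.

116.681

For each component E[X²] = Var + (mean)², giving A: 165.62; B: 98.8633; C: 13.52; D: 200.
Overall E[X²] = 0.23·165.62 + 0.34·98.8633 + 0.22·13.52 + 0.21·200 = 116.681.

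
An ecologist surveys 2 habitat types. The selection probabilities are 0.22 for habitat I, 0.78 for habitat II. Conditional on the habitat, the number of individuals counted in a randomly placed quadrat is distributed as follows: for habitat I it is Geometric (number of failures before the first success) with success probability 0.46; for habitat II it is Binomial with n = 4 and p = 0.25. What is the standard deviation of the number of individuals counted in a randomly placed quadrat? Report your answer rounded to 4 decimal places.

1.0731

Per component, I: μ=1.17391, E[X²]=3.93006; II: μ=1, E[X²]=1.75.
E[X] = 0.22·1.17391 + 0.78·1 = 1.03826.
E[X²] = 0.22·3.93006 + 0.78·1.75 = 2.22961.
Var(X) = E[X²] − (E[X])² = 2.22961 − 1.07799 = 1.15163.
SD(X) = √1.15163 = 1.07314.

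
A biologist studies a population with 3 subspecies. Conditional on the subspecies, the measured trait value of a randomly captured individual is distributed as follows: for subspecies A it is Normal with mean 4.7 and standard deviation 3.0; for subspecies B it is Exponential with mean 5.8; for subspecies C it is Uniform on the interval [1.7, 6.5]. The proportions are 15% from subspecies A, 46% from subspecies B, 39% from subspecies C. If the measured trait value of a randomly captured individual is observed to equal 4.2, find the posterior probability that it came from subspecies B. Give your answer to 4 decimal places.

Likelihoods f(4.2 | ·): A: 0.131147; B: 0.0835763; C: 0.208333.
Posterior ∝ prior × likelihood. Numerator for B: 0.46·0.0835763 = 0.0384451.
Normalizing constant: 0.15·0.131147 + 0.46·0.0835763 + 0.39·0.208333 = 0.139367.
P(B | observation) = 0.0384451 / 0.139367 = 0.275855.

0.2759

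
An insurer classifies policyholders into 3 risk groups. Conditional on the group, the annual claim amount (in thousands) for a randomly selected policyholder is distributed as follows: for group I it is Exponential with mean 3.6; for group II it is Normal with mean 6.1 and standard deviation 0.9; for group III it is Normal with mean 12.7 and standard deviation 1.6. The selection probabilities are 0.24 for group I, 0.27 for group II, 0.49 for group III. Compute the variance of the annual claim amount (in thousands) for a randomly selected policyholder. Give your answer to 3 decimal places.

Per component, I: μ=3.6, E[X²]=25.92; II: μ=6.1, E[X²]=38.02; III: μ=12.7, E[X²]=163.85.
E[X] = 0.24·3.6 + 0.27·6.1 + 0.49·12.7 = 8.734.
E[X²] = 0.24·25.92 + 0.27·38.02 + 0.49·163.85 = 96.7727.
Var(X) = E[X²] − (E[X])² = 96.7727 − 76.2828 = 20.4899.

20.490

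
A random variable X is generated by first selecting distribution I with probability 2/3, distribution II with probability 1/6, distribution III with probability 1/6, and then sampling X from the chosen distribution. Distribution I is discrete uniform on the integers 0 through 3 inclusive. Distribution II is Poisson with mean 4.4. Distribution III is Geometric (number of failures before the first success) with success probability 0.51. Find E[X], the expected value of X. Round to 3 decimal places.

Component means — I: 1.5; II: 4.4; III: 0.960784.
E[X] = 0.666667·1.5 + 0.166667·4.4 + 0.166667·0.960784 = 1.89346.

1.893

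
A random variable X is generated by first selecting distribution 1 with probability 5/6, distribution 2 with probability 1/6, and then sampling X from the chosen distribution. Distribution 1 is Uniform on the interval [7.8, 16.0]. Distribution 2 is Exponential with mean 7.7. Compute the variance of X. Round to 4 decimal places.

17.0011

Per component, 1: μ=11.9, E[X²]=147.213; 2: μ=7.7, E[X²]=118.58.
E[X] = 0.833333·11.9 + 0.166667·7.7 = 11.2.
E[X²] = 0.833333·147.213 + 0.166667·118.58 = 142.441.
Var(X) = E[X²] − (E[X])² = 142.441 − 125.44 = 17.0011.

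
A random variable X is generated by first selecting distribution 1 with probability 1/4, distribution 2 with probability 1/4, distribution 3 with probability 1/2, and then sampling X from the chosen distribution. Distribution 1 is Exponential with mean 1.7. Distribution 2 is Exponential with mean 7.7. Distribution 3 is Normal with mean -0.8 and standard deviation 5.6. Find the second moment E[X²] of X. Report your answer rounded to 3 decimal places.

For each component E[X²] = Var + (mean)², giving 1: 5.78; 2: 118.58; 3: 32.
Overall E[X²] = 0.25·5.78 + 0.25·118.58 + 0.5·32 = 47.09.

47.090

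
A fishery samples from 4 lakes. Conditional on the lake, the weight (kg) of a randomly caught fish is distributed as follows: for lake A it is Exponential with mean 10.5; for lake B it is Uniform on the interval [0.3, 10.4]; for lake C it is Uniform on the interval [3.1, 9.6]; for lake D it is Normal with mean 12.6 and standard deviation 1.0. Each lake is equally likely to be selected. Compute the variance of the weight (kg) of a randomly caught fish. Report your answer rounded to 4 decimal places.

39.6167

Per component, A: μ=10.5, E[X²]=220.5; B: μ=5.35, E[X²]=37.1233; C: μ=6.35, E[X²]=43.8433; D: μ=12.6, E[X²]=159.76.
E[X] = 0.25·10.5 + 0.25·5.35 + 0.25·6.35 + 0.25·12.6 = 8.7.
E[X²] = 0.25·220.5 + 0.25·37.1233 + 0.25·43.8433 + 0.25·159.76 = 115.307.
Var(X) = E[X²] − (E[X])² = 115.307 − 75.69 = 39.6167.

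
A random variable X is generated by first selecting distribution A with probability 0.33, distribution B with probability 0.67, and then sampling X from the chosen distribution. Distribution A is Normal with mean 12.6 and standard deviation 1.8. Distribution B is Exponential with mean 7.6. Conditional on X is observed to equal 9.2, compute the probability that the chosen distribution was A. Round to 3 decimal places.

0.319

Likelihoods f(9.2 | ·): A: 0.0372287; B: 0.0392158.
Posterior ∝ prior × likelihood. Numerator for A: 0.33·0.0372287 = 0.0122855.
Normalizing constant: 0.33·0.0372287 + 0.67·0.0392158 = 0.0385601.
P(A | observation) = 0.0122855 / 0.0385601 = 0.318606.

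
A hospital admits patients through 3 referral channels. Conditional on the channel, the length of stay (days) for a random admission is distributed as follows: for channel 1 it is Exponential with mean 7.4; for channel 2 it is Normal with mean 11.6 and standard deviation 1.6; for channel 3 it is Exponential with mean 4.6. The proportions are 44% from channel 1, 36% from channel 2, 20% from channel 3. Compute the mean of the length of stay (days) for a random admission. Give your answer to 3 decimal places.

8.352

Component means — 1: 7.4; 2: 11.6; 3: 4.6.
E[X] = 0.44·7.4 + 0.36·11.6 + 0.2·4.6 = 8.352.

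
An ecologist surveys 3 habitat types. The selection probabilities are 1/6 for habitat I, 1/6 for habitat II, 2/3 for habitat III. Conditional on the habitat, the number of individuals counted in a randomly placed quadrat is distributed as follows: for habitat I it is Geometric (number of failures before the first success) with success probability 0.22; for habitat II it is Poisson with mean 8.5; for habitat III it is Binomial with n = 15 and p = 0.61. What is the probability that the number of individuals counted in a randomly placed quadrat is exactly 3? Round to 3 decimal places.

0.022

Conditional on each habitat, P(X = 3): I: 0.104401; II: 0.0208258; III: 0.00127872.
By total probability, P(X = 3) = 0.166667·0.104401 + 0.166667·0.0208258 + 0.666667·0.00127872 = 0.0217237.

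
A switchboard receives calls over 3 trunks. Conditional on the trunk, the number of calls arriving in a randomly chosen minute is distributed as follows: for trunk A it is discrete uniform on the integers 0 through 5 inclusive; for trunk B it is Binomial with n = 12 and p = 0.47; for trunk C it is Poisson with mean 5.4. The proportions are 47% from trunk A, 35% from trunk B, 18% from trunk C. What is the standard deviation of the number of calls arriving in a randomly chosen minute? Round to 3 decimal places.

2.393

Per component, A: μ=2.5, E[X²]=9.16667; B: μ=5.64, E[X²]=34.7988; C: μ=5.4, E[X²]=34.56.
E[X] = 0.47·2.5 + 0.35·5.64 + 0.18·5.4 = 4.121.
E[X²] = 0.47·9.16667 + 0.35·34.7988 + 0.18·34.56 = 22.7087.
Var(X) = E[X²] − (E[X])² = 22.7087 − 16.9826 = 5.72607.
SD(X) = √5.72607 = 2.39292.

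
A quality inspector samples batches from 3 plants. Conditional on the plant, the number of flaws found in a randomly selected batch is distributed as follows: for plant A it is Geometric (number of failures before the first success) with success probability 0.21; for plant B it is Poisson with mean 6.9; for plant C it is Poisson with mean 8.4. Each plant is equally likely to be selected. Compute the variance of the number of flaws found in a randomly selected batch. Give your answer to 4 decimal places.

14.8057

Per component, A: μ=3.7619, E[X²]=32.0658; B: μ=6.9, E[X²]=54.51; C: μ=8.4, E[X²]=78.96.
E[X] = 0.333333·3.7619 + 0.333333·6.9 + 0.333333·8.4 = 6.35397.
E[X²] = 0.333333·32.0658 + 0.333333·54.51 + 0.333333·78.96 = 55.1786.
Var(X) = E[X²] − (E[X])² = 55.1786 − 40.3729 = 14.8057.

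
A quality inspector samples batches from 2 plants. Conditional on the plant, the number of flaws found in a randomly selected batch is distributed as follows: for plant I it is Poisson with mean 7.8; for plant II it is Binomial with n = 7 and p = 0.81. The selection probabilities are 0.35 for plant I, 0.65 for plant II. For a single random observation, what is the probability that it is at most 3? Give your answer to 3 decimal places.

Conditional on each plant, P(X ≤ 3): I: 0.0484766; II: 0.0279276.
By total probability, P(X ≤ 3) = 0.35·0.0484766 + 0.65·0.0279276 = 0.0351197.

0.035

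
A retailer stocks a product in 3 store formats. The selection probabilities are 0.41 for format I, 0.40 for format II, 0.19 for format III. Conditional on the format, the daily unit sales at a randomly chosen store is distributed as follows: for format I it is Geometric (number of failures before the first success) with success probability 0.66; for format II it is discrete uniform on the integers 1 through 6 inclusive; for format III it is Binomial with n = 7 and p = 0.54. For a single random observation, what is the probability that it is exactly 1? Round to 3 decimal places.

0.165

Conditional on each format, P(X = 1): I: 0.2244; II: 0.166667; III: 0.0358128.
By total probability, P(X = 1) = 0.41·0.2244 + 0.4·0.166667 + 0.19·0.0358128 = 0.165475.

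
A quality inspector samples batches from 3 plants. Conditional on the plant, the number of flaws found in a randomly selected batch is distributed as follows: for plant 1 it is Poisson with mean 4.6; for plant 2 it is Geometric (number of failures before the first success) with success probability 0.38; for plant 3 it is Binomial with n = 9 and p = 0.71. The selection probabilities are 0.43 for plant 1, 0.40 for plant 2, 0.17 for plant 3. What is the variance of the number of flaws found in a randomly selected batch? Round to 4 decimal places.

7.3000

Per component, 1: μ=4.6, E[X²]=25.76; 2: μ=1.63158, E[X²]=6.95568; 3: μ=6.39, E[X²]=42.6852.
E[X] = 0.43·4.6 + 0.4·1.63158 + 0.17·6.39 = 3.71693.
E[X²] = 0.43·25.76 + 0.4·6.95568 + 0.17·42.6852 = 21.1156.
Var(X) = E[X²] − (E[X])² = 21.1156 − 13.8156 = 7.29998.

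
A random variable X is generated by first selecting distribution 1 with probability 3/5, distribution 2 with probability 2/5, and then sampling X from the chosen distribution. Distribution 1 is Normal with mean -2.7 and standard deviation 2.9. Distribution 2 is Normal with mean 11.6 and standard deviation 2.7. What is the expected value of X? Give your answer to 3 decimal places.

3.020

Component means — 1: -2.7; 2: 11.6.
E[X] = 0.6·-2.7 + 0.4·11.6 = 3.02.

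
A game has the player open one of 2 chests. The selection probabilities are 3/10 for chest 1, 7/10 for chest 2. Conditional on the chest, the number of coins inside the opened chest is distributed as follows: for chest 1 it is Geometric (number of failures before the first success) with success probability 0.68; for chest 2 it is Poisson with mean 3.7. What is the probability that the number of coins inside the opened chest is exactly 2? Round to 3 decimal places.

Conditional on each chest, P(X = 2): 1: 0.069632; 2: 0.169233.
By total probability, P(X = 2) = 0.3·0.069632 + 0.7·0.169233 = 0.139352.

0.139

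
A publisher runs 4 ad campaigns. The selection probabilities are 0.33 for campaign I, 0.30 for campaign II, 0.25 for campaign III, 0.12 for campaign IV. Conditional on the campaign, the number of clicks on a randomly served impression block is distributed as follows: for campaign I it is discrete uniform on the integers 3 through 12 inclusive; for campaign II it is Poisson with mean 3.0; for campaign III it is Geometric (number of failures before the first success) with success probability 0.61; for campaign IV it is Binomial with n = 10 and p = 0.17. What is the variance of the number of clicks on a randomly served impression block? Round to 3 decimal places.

Per component, I: μ=7.5, E[X²]=64.5; II: μ=3, E[X²]=12; III: μ=0.639344, E[X²]=1.45687; IV: μ=1.7, E[X²]=4.301.
E[X] = 0.33·7.5 + 0.3·3 + 0.25·0.639344 + 0.12·1.7 = 3.73884.
E[X²] = 0.33·64.5 + 0.3·12 + 0.25·1.45687 + 0.12·4.301 = 25.7653.
Var(X) = E[X²] − (E[X])² = 25.7653 − 13.9789 = 11.7864.

11.786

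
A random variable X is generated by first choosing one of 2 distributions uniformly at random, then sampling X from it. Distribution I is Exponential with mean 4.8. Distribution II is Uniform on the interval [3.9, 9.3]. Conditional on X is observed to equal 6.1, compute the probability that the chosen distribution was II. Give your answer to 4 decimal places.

Likelihoods f(6.1 | ·): I: 0.0584579; II: 0.185185.
Posterior ∝ prior × likelihood. Numerator for II: 0.5·0.185185 = 0.0925926.
Normalizing constant: 0.5·0.0584579 + 0.5·0.185185 = 0.121822.
P(II | observation) = 0.0925926 / 0.121822 = 0.760068.

0.7601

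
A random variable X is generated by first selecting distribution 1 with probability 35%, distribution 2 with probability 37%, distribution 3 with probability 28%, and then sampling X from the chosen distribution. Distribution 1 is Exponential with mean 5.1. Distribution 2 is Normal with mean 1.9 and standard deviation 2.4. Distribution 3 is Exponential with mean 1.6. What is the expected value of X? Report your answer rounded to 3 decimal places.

2.936

Component means — 1: 5.1; 2: 1.9; 3: 1.6.
E[X] = 0.35·5.1 + 0.37·1.9 + 0.28·1.6 = 2.936.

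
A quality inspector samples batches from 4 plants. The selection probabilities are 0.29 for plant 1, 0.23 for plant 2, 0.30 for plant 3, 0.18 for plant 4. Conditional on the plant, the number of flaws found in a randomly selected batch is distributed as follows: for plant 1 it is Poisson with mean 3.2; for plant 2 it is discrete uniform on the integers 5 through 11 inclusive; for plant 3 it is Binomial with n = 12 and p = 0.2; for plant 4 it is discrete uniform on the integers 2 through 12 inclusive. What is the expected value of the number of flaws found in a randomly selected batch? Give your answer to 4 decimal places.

4.7480

Component means — 1: 3.2; 2: 8; 3: 2.4; 4: 7.
E[X] = 0.29·3.2 + 0.23·8 + 0.3·2.4 + 0.18·7 = 4.748.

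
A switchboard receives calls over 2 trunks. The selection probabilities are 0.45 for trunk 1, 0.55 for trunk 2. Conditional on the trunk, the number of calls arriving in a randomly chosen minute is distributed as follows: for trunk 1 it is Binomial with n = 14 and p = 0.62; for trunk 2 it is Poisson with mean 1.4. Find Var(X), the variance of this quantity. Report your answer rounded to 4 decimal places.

15.3714

Per component, 1: μ=8.68, E[X²]=78.6408; 2: μ=1.4, E[X²]=3.36.
E[X] = 0.45·8.68 + 0.55·1.4 = 4.676.
E[X²] = 0.45·78.6408 + 0.55·3.36 = 37.2364.
Var(X) = E[X²] − (E[X])² = 37.2364 − 21.865 = 15.3714.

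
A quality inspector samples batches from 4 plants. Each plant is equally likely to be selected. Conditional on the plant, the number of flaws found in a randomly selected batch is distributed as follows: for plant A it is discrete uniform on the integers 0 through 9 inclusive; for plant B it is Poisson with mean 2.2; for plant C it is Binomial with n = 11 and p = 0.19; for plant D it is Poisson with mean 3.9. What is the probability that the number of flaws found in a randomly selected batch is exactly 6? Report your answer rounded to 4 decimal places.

0.0560

Conditional on each plant, P(X = 6): A: 0.1; B: 0.0174484; C: 0.00757859; D: 0.0989251.
By total probability, P(X = 6) = 0.25·0.1 + 0.25·0.0174484 + 0.25·0.00757859 + 0.25·0.0989251 = 0.055988.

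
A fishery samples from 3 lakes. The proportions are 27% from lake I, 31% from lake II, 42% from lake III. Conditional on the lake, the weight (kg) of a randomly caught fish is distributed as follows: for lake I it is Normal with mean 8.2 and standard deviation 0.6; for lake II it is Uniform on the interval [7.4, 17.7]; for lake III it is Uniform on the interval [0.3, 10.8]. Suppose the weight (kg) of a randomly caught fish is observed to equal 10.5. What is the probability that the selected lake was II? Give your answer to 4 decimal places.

Likelihoods f(10.5 | ·): I: 0.000428451; II: 0.0970874; III: 0.0952381.
Posterior ∝ prior × likelihood. Numerator for II: 0.31·0.0970874 = 0.0300971.
Normalizing constant: 0.27·0.000428451 + 0.31·0.0970874 + 0.42·0.0952381 = 0.0702128.
P(II | observation) = 0.0300971 / 0.0702128 = 0.428655.

0.4287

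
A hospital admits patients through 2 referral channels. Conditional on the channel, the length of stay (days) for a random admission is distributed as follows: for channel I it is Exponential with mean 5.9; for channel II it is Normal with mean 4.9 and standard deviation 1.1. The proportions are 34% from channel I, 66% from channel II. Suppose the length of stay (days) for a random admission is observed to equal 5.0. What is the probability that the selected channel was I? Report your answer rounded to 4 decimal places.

Likelihoods f(5.0 | ·): I: 0.0726276; II: 0.361179.
Posterior ∝ prior × likelihood. Numerator for I: 0.34·0.0726276 = 0.0246934.
Normalizing constant: 0.34·0.0726276 + 0.66·0.361179 = 0.263072.
P(I | observation) = 0.0246934 / 0.263072 = 0.0938656.

0.0939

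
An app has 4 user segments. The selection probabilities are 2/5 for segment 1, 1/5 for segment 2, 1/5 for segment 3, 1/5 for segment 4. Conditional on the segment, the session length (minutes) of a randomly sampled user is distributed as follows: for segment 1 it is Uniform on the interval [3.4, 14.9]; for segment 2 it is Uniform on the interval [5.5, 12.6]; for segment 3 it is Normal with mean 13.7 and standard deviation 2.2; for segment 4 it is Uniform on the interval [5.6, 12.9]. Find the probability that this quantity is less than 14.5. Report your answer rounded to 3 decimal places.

Conditional on each segment, P(X < 14.5): 1: 0.965217; 2: 1; 3: 0.641935; 4: 1.
By total probability, P(X < 14.5) = 0.4·0.965217 + 0.2·1 + 0.2·0.641935 + 0.2·1 = 0.914474.

0.914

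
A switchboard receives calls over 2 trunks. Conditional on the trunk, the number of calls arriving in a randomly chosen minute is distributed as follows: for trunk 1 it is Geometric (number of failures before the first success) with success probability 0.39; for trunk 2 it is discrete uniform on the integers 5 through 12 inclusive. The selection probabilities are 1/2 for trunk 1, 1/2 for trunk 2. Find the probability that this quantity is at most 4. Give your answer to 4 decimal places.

Conditional on each trunk, P(X ≤ 4): 1: 0.91554; 2: 0.
By total probability, P(X ≤ 4) = 0.5·0.91554 + 0.5·0 = 0.45777.

0.4578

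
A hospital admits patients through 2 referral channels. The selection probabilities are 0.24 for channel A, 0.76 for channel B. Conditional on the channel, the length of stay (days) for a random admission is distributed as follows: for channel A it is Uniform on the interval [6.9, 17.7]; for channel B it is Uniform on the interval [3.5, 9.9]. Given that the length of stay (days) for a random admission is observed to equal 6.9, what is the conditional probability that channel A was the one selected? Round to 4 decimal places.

Likelihoods f(6.9 | ·): A: 0.0925926; B: 0.15625.
Posterior ∝ prior × likelihood. Numerator for A: 0.24·0.0925926 = 0.0222222.
Normalizing constant: 0.24·0.0925926 + 0.76·0.15625 = 0.140972.
P(A | observation) = 0.0222222 / 0.140972 = 0.157635.

0.1576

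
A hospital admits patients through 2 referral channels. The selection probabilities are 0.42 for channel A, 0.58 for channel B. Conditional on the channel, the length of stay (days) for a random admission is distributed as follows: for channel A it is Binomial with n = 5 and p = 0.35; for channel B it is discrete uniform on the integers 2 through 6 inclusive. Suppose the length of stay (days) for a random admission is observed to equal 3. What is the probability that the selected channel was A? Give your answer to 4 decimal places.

Likelihoods P(X=3 | ·): A: 0.181147; B: 0.2.
Posterior ∝ prior × likelihood. Numerator for A: 0.42·0.181147 = 0.0760817.
Normalizing constant: 0.42·0.181147 + 0.58·0.2 = 0.192082.
P(A | observation) = 0.0760817 / 0.192082 = 0.39609.

0.3961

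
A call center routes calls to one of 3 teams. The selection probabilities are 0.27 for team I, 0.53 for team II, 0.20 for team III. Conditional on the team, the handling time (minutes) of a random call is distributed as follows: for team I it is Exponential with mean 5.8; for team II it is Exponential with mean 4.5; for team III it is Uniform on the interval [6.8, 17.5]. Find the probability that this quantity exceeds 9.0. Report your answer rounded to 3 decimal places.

Conditional on each team, P(X > 9.0): I: 0.211882; II: 0.135335; III: 0.794393.
By total probability, P(X > 9.0) = 0.27·0.211882 + 0.53·0.135335 + 0.2·0.794393 = 0.287814.

0.288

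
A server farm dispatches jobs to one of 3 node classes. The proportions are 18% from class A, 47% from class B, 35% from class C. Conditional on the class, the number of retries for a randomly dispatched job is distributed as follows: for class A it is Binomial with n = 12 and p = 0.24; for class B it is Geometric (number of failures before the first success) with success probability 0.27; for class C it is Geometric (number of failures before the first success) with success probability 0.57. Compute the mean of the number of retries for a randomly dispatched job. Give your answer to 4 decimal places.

Component means — A: 2.88; B: 2.7037; C: 0.754386.
E[X] = 0.18·2.88 + 0.47·2.7037 + 0.35·0.754386 = 2.05318.

2.0532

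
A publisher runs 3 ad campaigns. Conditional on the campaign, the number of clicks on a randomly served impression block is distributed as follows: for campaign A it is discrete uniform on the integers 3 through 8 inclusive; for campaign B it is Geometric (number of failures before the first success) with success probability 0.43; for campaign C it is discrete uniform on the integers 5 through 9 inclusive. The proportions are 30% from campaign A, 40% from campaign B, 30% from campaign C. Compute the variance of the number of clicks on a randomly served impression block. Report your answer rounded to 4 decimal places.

Per component, A: μ=5.5, E[X²]=33.1667; B: μ=1.32558, E[X²]=4.83991; C: μ=7, E[X²]=51.
E[X] = 0.3·5.5 + 0.4·1.32558 + 0.3·7 = 4.28023.
E[X²] = 0.3·33.1667 + 0.4·4.83991 + 0.3·51 = 27.186.
Var(X) = E[X²] − (E[X])² = 27.186 − 18.3204 = 8.86557.

8.8656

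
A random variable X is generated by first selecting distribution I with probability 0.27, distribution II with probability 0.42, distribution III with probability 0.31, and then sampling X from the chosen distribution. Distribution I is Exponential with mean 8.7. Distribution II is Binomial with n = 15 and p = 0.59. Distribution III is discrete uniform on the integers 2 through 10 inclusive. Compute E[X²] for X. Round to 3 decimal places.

88.519

For each component E[X²] = Var + (mean)², giving I: 151.38; II: 81.951; III: 42.6667.
Overall E[X²] = 0.27·151.38 + 0.42·81.951 + 0.31·42.6667 = 88.5187.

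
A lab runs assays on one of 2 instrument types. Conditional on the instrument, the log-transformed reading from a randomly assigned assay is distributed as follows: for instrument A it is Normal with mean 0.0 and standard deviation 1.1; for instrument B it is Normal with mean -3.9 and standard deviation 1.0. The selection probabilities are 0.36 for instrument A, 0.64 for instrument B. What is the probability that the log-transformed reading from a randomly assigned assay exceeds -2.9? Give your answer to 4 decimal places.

Conditional on each instrument, P(X > -2.9): A: 0.99581; B: 0.158655.
By total probability, P(X > -2.9) = 0.36·0.99581 + 0.64·0.158655 = 0.460031.

0.4600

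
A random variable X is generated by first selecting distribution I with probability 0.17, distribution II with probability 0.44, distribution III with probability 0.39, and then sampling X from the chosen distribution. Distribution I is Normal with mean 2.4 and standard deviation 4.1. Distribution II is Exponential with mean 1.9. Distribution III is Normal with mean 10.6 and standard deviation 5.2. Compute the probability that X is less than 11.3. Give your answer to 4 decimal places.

Conditional on each component, P(X < 11.3): I: 0.985024; II: 0.997387; III: 0.553542.
By total probability, P(X < 11.3) = 0.17·0.985024 + 0.44·0.997387 + 0.39·0.553542 = 0.822186.

0.8222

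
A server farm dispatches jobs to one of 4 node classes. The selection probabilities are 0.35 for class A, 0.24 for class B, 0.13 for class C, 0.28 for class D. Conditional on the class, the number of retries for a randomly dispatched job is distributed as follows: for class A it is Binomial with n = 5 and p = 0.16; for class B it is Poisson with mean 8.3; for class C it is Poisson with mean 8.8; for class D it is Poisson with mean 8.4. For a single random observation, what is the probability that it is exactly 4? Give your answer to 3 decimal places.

Conditional on each class, P(X = 4): A: 0.00275251; B: 0.0491425; C: 0.0376641; D: 0.0466479.
By total probability, P(X = 4) = 0.35·0.00275251 + 0.24·0.0491425 + 0.13·0.0376641 + 0.28·0.0466479 = 0.0307153.

0.031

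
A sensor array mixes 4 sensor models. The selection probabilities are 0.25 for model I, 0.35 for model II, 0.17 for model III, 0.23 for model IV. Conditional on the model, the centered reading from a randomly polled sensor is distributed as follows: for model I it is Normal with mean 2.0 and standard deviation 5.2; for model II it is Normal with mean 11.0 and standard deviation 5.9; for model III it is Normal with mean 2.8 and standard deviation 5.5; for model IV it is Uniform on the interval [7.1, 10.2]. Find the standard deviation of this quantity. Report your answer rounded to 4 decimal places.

Per component, I: μ=2, E[X²]=31.04; II: μ=11, E[X²]=155.81; III: μ=2.8, E[X²]=38.09; IV: μ=8.65, E[X²]=75.6233.
E[X] = 0.25·2 + 0.35·11 + 0.17·2.8 + 0.23·8.65 = 6.8155.
E[X²] = 0.25·31.04 + 0.35·155.81 + 0.17·38.09 + 0.23·75.6233 = 86.1622.
Var(X) = E[X²] − (E[X])² = 86.1622 − 46.451 = 39.7111.
SD(X) = √39.7111 = 6.30168.

6.3017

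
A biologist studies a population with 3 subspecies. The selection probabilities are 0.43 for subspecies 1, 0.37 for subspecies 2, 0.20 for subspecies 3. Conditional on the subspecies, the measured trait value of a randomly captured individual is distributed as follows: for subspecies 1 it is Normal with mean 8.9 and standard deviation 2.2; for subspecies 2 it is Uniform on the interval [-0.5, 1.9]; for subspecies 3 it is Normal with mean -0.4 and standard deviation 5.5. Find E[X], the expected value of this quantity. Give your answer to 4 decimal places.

4.0060

Component means — 1: 8.9; 2: 0.7; 3: -0.4.
E[X] = 0.43·8.9 + 0.37·0.7 + 0.2·-0.4 = 4.006.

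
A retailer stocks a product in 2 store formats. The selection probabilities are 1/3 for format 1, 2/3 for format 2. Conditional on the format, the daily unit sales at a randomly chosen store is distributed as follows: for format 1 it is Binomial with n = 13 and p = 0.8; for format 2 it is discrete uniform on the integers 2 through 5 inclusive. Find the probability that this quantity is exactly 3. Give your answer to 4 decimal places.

Conditional on each format, P(X = 3): 1: 1.49946e-05; 2: 0.25.
By total probability, P(X = 3) = 0.333333·1.49946e-05 + 0.666667·0.25 = 0.166672.

0.1667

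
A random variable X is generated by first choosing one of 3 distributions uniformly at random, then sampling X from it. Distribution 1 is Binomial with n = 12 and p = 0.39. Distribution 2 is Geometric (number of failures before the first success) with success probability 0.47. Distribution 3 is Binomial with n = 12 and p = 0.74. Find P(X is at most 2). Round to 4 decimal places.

Conditional on each component, P(X ≤ 2): 1: 0.0946285; 2: 0.851123; 3: 5.43747e-05.
By total probability, P(X ≤ 2) = 0.333333·0.0946285 + 0.333333·0.851123 + 0.333333·5.43747e-05 = 0.315269.

0.3153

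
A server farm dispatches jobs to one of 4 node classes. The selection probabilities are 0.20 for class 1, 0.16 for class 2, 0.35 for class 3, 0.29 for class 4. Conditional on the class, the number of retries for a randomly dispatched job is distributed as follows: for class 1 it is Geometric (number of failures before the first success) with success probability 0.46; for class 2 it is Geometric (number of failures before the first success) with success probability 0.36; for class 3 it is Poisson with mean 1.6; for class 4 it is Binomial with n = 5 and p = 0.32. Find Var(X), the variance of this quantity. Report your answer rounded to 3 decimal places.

2.214

Per component, 1: μ=1.17391, E[X²]=3.93006; 2: μ=1.77778, E[X²]=8.09877; 3: μ=1.6, E[X²]=4.16; 4: μ=1.6, E[X²]=3.648.
E[X] = 0.2·1.17391 + 0.16·1.77778 + 0.35·1.6 + 0.29·1.6 = 1.54323.
E[X²] = 0.2·3.93006 + 0.16·8.09877 + 0.35·4.16 + 0.29·3.648 = 4.59573.
Var(X) = E[X²] − (E[X])² = 4.59573 − 2.38155 = 2.21418.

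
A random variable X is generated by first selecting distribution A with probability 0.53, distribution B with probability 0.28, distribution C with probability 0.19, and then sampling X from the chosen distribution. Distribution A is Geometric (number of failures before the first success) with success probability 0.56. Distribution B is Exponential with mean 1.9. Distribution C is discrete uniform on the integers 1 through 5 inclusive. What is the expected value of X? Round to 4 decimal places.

1.5184

Component means — A: 0.785714; B: 1.9; C: 3.
E[X] = 0.53·0.785714 + 0.28·1.9 + 0.19·3 = 1.51843.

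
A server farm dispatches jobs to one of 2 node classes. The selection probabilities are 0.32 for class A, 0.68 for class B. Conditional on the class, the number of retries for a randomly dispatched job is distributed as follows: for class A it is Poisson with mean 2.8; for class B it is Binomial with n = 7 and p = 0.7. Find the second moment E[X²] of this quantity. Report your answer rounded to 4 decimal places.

20.7312

For each component E[X²] = Var + (mean)², giving A: 10.64; B: 25.48.
Overall E[X²] = 0.32·10.64 + 0.68·25.48 = 20.7312.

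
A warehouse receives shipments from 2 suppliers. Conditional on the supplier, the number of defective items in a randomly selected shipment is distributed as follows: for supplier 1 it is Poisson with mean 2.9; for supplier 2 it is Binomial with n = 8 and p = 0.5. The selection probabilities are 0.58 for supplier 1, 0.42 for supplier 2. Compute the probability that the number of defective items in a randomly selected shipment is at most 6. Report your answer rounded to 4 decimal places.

Conditional on each supplier, P(X ≤ 6): 1: 0.971283; 2: 0.964844.
By total probability, P(X ≤ 6) = 0.58·0.971283 + 0.42·0.964844 = 0.968579.

0.9686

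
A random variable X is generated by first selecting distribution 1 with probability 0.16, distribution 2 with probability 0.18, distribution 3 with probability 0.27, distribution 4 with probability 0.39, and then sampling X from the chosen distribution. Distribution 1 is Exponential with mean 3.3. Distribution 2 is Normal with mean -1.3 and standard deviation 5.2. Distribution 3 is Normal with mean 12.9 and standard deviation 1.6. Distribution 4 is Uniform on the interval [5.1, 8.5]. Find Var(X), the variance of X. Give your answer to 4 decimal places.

Per component, 1: μ=3.3, E[X²]=21.78; 2: μ=-1.3, E[X²]=28.73; 3: μ=12.9, E[X²]=168.97; 4: μ=6.8, E[X²]=47.2033.
E[X] = 0.16·3.3 + 0.18·-1.3 + 0.27·12.9 + 0.39·6.8 = 6.429.
E[X²] = 0.16·21.78 + 0.18·28.73 + 0.27·168.97 + 0.39·47.2033 = 72.6874.
Var(X) = E[X²] − (E[X])² = 72.6874 − 41.332 = 31.3554.

31.3554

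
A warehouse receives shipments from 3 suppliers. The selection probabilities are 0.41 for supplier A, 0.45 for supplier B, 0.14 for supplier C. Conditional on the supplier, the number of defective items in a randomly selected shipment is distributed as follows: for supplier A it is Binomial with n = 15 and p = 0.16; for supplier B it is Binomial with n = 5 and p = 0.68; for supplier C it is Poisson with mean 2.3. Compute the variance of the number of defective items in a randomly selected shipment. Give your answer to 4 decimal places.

Per component, A: μ=2.4, E[X²]=7.776; B: μ=3.4, E[X²]=12.648; C: μ=2.3, E[X²]=7.59.
E[X] = 0.41·2.4 + 0.45·3.4 + 0.14·2.3 = 2.836.
E[X²] = 0.41·7.776 + 0.45·12.648 + 0.14·7.59 = 9.94236.
Var(X) = E[X²] − (E[X])² = 9.94236 − 8.0429 = 1.89946.

1.8995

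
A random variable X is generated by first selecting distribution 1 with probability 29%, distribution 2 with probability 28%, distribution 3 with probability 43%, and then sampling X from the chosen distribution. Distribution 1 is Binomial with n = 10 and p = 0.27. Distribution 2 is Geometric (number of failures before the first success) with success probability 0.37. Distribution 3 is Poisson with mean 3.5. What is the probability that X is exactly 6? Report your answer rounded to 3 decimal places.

Conditional on each component, P(X = 6): 1: 0.0231043; 2: 0.0231337; 3: 0.0770983.
By total probability, P(X = 6) = 0.29·0.0231043 + 0.28·0.0231337 + 0.43·0.0770983 = 0.04633.

0.046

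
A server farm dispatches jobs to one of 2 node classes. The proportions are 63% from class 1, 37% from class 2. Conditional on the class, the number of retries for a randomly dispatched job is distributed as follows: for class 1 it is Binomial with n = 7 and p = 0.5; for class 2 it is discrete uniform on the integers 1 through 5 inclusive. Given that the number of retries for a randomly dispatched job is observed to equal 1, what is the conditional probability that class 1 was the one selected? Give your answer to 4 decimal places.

0.3177

Likelihoods P(X=1 | ·): 1: 0.0546875; 2: 0.2.
Posterior ∝ prior × likelihood. Numerator for 1: 0.63·0.0546875 = 0.0344531.
Normalizing constant: 0.63·0.0546875 + 0.37·0.2 = 0.108453.
P(1 | observation) = 0.0344531 / 0.108453 = 0.317678.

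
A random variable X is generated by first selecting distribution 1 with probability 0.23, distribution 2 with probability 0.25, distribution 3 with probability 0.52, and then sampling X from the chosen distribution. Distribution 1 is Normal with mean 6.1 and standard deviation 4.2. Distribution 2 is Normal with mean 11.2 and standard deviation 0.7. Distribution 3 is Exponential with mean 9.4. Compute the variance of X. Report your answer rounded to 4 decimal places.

53.3461

Per component, 1: μ=6.1, E[X²]=54.85; 2: μ=11.2, E[X²]=125.93; 3: μ=9.4, E[X²]=176.72.
E[X] = 0.23·6.1 + 0.25·11.2 + 0.52·9.4 = 9.091.
E[X²] = 0.23·54.85 + 0.25·125.93 + 0.52·176.72 = 135.992.
Var(X) = E[X²] − (E[X])² = 135.992 − 82.6463 = 53.3461.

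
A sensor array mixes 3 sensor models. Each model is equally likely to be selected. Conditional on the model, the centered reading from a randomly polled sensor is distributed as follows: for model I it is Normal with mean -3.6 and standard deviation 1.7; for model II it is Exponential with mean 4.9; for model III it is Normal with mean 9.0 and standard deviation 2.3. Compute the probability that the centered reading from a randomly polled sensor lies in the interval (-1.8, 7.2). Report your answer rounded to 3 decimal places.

Conditional on each model, P(-1.8 < X < 7.2): I: 0.14484; II: 0.769934; III: 0.216927.
By total probability, P(-1.8 < X < 7.2) = 0.333333·0.14484 + 0.333333·0.769934 + 0.333333·0.216927 = 0.377234.

0.377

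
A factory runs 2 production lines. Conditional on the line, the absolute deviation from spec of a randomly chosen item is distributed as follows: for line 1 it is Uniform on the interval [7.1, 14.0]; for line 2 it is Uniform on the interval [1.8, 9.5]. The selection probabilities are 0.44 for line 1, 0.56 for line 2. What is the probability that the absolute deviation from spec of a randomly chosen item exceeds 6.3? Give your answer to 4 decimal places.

Conditional on each line, P(X > 6.3): 1: 1; 2: 0.415584.
By total probability, P(X > 6.3) = 0.44·1 + 0.56·0.415584 = 0.672727.

0.6727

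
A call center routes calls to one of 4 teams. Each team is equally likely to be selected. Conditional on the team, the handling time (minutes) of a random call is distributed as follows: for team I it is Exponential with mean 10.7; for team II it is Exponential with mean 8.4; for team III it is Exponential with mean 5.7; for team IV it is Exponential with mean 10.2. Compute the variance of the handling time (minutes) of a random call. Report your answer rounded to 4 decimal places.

Per component, I: μ=10.7, E[X²]=228.98; II: μ=8.4, E[X²]=141.12; III: μ=5.7, E[X²]=64.98; IV: μ=10.2, E[X²]=208.08.
E[X] = 0.25·10.7 + 0.25·8.4 + 0.25·5.7 + 0.25·10.2 = 8.75.
E[X²] = 0.25·228.98 + 0.25·141.12 + 0.25·64.98 + 0.25·208.08 = 160.79.
Var(X) = E[X²] − (E[X])² = 160.79 − 76.5625 = 84.2275.

84.2275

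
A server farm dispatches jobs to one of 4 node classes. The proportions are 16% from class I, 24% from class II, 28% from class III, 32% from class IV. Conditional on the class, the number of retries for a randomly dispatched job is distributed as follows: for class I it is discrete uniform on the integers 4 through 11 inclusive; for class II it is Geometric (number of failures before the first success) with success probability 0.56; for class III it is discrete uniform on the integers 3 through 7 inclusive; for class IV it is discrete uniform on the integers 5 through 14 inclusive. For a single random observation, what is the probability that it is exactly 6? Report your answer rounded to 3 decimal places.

Conditional on each class, P(X = 6): I: 0.125; II: 0.00406354; III: 0.2; IV: 0.1.
By total probability, P(X = 6) = 0.16·0.125 + 0.24·0.00406354 + 0.28·0.2 + 0.32·0.1 = 0.108975.

0.109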